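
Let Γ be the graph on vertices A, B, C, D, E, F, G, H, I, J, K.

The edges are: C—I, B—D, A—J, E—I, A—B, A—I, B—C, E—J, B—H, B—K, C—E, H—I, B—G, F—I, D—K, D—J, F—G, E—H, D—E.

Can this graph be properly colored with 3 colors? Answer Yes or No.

Yes

The chromatic number is 3. C, E, I form a triangle, so at least 3 colors are needed.
A valid assignment using 3 colors: A=2, B=1, C=3, D=3, E=2, F=2, G=3, H=3, I=1, J=1, K=2.
That is already a proper 3-coloring.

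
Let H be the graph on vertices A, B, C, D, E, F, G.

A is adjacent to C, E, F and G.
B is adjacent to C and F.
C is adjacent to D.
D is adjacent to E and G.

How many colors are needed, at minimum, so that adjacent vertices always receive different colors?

2

B and F are adjacent, so at least 2 colors are needed.
2 colors suffice: A=1, B=1, C=2, D=1, E=2, F=2, G=2. Each edge has distinct colors on its endpoints.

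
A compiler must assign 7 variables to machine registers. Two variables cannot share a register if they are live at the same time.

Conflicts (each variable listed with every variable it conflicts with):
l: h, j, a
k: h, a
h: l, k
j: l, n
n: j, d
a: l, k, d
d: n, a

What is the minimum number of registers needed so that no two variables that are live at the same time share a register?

3

The cycle l-a-d-n-j-l has odd length 5, so it cannot be 2-colored; at least 3 registers are needed.
Using 3 registers: l=2, k=2, h=1, j=1, n=3, a=1, d=2. No two conflicting variables share a register.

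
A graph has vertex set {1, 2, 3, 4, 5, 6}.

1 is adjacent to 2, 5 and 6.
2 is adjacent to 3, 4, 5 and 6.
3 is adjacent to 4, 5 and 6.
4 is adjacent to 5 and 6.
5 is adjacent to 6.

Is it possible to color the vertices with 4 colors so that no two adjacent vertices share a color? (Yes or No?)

No

2, 3, 4, 5, 6 are pairwise adjacent (a clique of size 5), so at least 5 colors are needed.
So 4 colors are not enough.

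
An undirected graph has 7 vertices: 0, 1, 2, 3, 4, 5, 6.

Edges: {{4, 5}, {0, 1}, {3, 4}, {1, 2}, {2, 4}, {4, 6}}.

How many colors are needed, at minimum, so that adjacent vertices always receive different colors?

2

0 and 1 are adjacent, so at least 2 colors are needed.
2 colors suffice: 0=b, 1=a, 2=b, 3=b, 4=a, 5=b, 6=b. Each edge has distinct colors on its endpoints.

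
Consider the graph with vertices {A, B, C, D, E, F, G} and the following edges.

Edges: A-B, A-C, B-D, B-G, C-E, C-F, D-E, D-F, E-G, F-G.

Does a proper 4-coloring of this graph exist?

Yes

The chromatic number is 3. The cycle C-F-G-B-A-C has odd length 5, so it cannot be 2-colored; at least 3 colors are needed.
3 colors suffice: color 1 → {C, D, G}; color 2 → {B, E, F}; color 3 → {A}.
Since 4 ≥ 3, a proper 4-coloring certainly exists.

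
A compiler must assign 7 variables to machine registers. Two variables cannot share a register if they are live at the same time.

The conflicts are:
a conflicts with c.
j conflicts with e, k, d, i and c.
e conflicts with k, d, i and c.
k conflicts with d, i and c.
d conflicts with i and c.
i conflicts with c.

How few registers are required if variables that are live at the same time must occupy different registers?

j, e, k, d, i, c pairwise conflict, so at least 6 registers are needed.
6 registers suffice: a=2, j=6, e=4, k=5, d=2, i=3, c=1. Every pair that conflicts lands in different registers.

6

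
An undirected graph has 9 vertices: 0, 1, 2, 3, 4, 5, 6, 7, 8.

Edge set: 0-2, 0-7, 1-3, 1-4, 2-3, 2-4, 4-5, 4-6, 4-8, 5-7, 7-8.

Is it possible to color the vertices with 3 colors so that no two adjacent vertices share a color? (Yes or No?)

The chromatic number is 3. The cycle 2-4-8-7-0-2 has odd length 5, so it cannot be 2-colored; at least 3 colors are needed.
One proper 3-coloring: 0=green, 1=blue, 2=blue, 3=red, 4=red, 5=blue, 6=blue, 7=red, 8=blue.
That is already a proper 3-coloring.

Yes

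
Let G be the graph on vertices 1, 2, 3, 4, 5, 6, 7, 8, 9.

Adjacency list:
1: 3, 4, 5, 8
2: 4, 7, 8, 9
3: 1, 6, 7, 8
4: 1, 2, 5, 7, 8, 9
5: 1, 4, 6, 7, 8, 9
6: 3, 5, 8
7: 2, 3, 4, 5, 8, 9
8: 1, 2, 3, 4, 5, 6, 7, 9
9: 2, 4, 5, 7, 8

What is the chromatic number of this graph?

2, 4, 7, 8, 9 form a clique, so at least 5 colors are needed.
One proper 5-coloring: 1=c, 2=d, 3=b, 4=b, 5=d, 6=c, 7=c, 8=a, 9=e. Each edge has distinct colors on its endpoints.

5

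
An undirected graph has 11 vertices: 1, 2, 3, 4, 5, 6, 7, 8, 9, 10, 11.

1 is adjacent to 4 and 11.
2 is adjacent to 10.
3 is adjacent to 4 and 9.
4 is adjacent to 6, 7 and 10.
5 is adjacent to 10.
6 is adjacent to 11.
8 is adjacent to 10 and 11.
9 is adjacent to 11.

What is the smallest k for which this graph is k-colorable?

3

The cycle 10-8-11-6-4-10 has odd length 5, so it cannot be 2-colored; at least 3 colors are needed.
A valid assignment using 3 colors: 1=b, 2=a, 3=c, 4=a, 5=a, 6=b, 7=b, 8=c, 9=b, 10=b, 11=a. No two adjacent vertices share a color.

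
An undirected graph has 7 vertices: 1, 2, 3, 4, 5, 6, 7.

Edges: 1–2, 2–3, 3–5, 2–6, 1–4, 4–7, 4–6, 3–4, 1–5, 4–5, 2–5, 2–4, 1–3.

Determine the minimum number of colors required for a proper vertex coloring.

1, 2, 3, 4, 5 are pairwise adjacent (a clique of size 5), so at least 5 colors are needed.
One proper 5-coloring: 1=green, 2=blue, 3=purple, 4=red, 5=yellow, 6=green, 7=blue. No two adjacent vertices share a color.

5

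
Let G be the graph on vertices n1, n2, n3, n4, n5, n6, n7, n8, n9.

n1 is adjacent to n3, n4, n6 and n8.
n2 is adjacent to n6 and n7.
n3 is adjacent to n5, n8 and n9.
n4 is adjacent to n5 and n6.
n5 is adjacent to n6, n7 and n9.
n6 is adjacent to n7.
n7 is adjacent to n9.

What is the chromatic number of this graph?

n1, n3, n8 are pairwise adjacent, so at least 3 colors are needed.
A valid assignment using 3 colors: n1=B, n2=B, n3=G, n4=G, n5=B, n6=R, n7=G, n8=R, n9=R. Every edge joins two different colors.

3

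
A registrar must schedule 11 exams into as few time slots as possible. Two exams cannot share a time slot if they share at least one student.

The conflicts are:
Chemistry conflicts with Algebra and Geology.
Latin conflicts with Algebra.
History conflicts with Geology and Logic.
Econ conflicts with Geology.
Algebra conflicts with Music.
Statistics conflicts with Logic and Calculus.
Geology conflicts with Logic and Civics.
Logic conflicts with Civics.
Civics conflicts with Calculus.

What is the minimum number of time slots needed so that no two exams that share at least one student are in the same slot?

3

History, Geology, Logic are mutually in conflict, so at least 3 time slots are needed.
3 time slots suffice: time slot 1 → {Algebra, Geology, Calculus}; time slot 2 → {Chemistry, Latin, Econ, Logic, Music}; time slot 3 → {History, Statistics, Civics}. Each listed conflict is separated.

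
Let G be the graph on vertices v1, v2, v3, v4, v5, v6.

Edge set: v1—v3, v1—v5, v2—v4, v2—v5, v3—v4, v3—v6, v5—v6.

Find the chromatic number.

The cycle v3-v6-v5-v2-v4-v3 has odd length 5, so it cannot be 2-colored; at least 3 colors are needed.
3 colors suffice: color 1 → {v3, v5}; color 2 → {v1, v4, v6}; color 3 → {v2}. Every edge joins two different colors.

3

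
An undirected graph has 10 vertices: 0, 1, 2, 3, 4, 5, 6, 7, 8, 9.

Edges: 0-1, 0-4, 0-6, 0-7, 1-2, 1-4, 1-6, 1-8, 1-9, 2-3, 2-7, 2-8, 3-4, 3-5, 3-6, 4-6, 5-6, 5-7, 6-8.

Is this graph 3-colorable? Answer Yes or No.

0, 1, 4, 6 form a clique, so at least 4 colors are needed.
So 3 colors are not enough.

No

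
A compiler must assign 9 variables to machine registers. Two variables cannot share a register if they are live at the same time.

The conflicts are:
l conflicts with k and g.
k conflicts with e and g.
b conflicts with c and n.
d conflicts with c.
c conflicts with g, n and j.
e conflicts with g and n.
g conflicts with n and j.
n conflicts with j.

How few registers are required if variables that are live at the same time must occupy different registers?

c, g, n, j are mutually in conflict, so at least 4 registers are needed.
4 registers suffice: l=3, k=2, b=1, d=1, c=3, e=3, g=1, n=2, j=4. Every pair that conflicts lands in different registers.

4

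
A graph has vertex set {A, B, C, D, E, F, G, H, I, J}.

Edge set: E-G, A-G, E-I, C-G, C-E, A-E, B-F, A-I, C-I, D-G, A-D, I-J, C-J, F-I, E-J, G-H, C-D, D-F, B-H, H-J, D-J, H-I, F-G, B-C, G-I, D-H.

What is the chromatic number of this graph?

A, E, G, I form a clique, so at least 4 colors are needed.
A valid assignment using 4 colors: A=green, B=red, C=green, D=red, E=yellow, F=green, G=blue, H=green, I=red, J=blue. Each edge has distinct colors on its endpoints.

4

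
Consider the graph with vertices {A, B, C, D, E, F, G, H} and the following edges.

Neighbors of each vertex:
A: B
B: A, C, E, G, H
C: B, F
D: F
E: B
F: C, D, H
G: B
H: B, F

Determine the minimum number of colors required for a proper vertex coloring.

A and B are adjacent, so at least 2 colors are needed.
2 colors suffice: color 1 → {B, F}; color 2 → {A, C, D, E, G, H}. Each edge has distinct colors on its endpoints.

2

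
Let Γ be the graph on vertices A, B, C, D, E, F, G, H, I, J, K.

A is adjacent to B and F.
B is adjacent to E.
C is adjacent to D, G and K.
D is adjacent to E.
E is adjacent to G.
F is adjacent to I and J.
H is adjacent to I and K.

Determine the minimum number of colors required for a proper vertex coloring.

3

The cycle K-H-I-F-A-B-E-G-C-K has odd length 9, so it cannot be 2-colored; at least 3 colors are needed.
3 colors suffice: color 1 → {C, E, F, H}; color 2 → {A, D, G, I, J, K}; color 3 → {B}. Every edge joins two different colors.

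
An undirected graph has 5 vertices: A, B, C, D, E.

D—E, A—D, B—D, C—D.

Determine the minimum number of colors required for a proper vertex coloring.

2

A and D are adjacent, so at least 2 colors are needed.
2 colors suffice: color red → {D}; color blue → {A, B, C, E}. Every edge joins two different colors.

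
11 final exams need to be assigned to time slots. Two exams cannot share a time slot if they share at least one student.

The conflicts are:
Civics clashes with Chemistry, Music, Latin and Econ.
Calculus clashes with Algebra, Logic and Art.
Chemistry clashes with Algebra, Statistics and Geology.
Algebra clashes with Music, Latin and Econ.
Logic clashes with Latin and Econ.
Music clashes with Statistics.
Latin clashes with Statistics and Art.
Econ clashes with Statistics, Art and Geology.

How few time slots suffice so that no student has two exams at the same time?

Chemistry and Algebra conflict, so at least 2 time slots are needed.
2 time slots suffice: time slot 1 → {Calculus, Chemistry, Music, Latin, Econ}; time slot 2 → {Civics, Algebra, Logic, Statistics, Art, Geology}. Every pair that conflicts lands in different time slots.

2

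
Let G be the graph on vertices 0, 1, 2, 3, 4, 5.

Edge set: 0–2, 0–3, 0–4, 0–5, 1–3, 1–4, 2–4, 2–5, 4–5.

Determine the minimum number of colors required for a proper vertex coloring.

4

0, 2, 4, 5 are pairwise adjacent (a clique of size 4), so at least 4 colors are needed.
One proper 4-coloring: 0=red, 1=red, 2=yellow, 3=blue, 4=blue, 5=green. Every edge joins two different colors.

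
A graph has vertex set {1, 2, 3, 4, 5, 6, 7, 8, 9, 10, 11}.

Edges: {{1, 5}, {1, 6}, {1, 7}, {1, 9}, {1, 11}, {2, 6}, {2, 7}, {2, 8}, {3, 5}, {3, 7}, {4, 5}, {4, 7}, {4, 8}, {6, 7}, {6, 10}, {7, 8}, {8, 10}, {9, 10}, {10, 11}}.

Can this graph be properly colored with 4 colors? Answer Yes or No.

Yes

The chromatic number is 3. 2, 7, 8 are mutually adjacent, so at least 3 colors are needed.
3 colors suffice: color a → {5, 7, 10}; color b → {1, 2, 3, 4}; color c → {6, 8, 9, 11}.
Since 4 ≥ 3, a proper 4-coloring certainly exists.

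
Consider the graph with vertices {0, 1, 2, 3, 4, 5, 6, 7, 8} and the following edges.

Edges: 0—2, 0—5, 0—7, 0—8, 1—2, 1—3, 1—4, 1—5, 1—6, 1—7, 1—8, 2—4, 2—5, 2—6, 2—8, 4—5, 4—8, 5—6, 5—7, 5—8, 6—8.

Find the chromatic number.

5

1, 2, 4, 5, 8 form a clique, so at least 5 colors are needed.
5 colors suffice: color red → {0, 1}; color blue → {3, 5}; color green → {2, 7}; color yellow → {8}; color purple → {4, 6}. No two adjacent vertices share a color.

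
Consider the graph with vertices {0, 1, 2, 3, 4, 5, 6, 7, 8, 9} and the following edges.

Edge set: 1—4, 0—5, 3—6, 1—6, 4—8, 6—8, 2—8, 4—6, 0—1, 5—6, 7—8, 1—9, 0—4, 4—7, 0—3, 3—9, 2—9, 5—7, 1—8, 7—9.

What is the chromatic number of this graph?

1, 4, 6, 8 are mutually adjacent (a clique of size 4), so at least 4 colors are needed.
4 colors suffice: color a → {4, 5, 9}; color b → {1, 2, 3, 7}; color c → {0, 6}; color d → {8}. No two adjacent vertices share a color.

4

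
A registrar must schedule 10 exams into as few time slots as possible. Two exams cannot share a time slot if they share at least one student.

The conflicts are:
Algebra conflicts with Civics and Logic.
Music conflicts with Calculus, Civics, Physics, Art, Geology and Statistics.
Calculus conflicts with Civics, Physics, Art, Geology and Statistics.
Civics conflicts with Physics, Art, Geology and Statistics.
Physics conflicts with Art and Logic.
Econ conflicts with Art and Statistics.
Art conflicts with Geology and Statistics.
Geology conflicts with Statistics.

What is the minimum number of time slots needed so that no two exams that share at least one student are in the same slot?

Music, Calculus, Civics, Art, Geology, Statistics pairwise conflict, so at least 6 time slots are needed.
6 time slots suffice: time slot 1 → {Art, Logic}; time slot 2 → {Civics, Econ}; time slot 3 → {Algebra, Calculus}; time slot 4 → {Physics, Statistics}; time slot 5 → {Music}; time slot 6 → {Geology}. Each listed conflict is separated.

6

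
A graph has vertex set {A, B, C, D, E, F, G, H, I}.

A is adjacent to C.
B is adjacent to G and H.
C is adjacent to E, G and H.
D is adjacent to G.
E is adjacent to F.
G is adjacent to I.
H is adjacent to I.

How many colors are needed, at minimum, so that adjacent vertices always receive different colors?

B and G are adjacent, so at least 2 colors are needed.
2 colors suffice: color 1 → {B, C, D, F, I}; color 2 → {A, E, G, H}. Each edge has distinct colors on its endpoints.

2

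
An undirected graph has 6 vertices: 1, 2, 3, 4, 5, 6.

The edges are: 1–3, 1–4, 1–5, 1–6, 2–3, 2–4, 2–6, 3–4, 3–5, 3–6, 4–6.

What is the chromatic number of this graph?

1, 3, 4, 6 form a clique, so at least 4 colors are needed.
4 colors suffice: color a → {3}; color b → {1, 2}; color c → {4, 5}; color d → {6}. Each edge has distinct colors on its endpoints.

4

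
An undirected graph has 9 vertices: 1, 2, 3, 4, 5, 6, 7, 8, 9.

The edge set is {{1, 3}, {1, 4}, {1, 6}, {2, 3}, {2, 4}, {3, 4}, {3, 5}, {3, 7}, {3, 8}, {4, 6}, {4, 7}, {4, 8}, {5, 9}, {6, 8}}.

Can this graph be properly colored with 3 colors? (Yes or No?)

Yes

The chromatic number is 3. 3, 4, 8 are mutually adjacent, so at least 3 colors are needed.
3 colors suffice: 1=green, 2=green, 3=red, 4=blue, 5=blue, 6=red, 7=green, 8=green, 9=red.
That is already a proper 3-coloring.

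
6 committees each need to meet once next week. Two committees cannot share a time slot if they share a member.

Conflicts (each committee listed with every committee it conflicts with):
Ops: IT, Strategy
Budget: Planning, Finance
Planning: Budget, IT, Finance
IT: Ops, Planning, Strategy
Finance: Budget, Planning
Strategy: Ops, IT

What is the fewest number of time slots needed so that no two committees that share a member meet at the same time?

Ops, IT, Strategy all conflict with each other, so at least 3 time slots are needed.
A valid assignment using 3 time slots: Ops=2, Budget=1, Planning=2, IT=1, Finance=3, Strategy=3. Each listed conflict is separated.

3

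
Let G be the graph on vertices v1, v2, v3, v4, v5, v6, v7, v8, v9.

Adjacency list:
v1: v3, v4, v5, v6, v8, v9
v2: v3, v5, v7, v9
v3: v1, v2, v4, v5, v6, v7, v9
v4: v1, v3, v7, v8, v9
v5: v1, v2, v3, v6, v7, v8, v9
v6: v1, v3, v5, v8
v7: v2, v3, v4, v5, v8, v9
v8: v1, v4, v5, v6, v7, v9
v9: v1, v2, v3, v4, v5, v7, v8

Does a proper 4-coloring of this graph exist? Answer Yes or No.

No

v2, v3, v5, v7, v9 form a clique, so at least 5 colors are needed.
So 4 colors are not enough.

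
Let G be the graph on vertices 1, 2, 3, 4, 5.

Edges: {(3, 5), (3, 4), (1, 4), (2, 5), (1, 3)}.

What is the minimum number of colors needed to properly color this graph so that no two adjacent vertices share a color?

3

1, 3, 4 form a triangle, so at least 3 colors are needed.
3 colors suffice: color red → {2, 3}; color blue → {4, 5}; color green → {1}. Every edge joins two different colors.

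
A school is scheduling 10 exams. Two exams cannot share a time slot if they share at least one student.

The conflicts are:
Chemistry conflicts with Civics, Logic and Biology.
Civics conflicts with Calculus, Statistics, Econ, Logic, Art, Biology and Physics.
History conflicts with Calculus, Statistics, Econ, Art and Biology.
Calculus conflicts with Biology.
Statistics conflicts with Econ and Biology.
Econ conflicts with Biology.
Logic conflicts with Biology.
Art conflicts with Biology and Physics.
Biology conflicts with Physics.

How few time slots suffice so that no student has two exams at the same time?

Civics, Art, Biology, Physics pairwise conflict, so at least 4 time slots are needed.
4 time slots suffice: time slot 1 → {Biology}; time slot 2 → {Civics, History}; time slot 3 → {Chemistry, Calculus, Statistics, Art}; time slot 4 → {Econ, Logic, Physics}. Each listed conflict is separated.

4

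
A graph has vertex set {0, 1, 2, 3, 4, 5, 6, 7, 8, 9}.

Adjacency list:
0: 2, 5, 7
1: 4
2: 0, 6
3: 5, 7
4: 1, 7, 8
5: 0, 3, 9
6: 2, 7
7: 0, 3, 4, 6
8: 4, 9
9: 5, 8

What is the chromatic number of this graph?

2

5 and 9 are adjacent, so at least 2 colors are needed.
A valid assignment using 2 colors: 0=blue, 1=red, 2=red, 3=blue, 4=blue, 5=red, 6=blue, 7=red, 8=red, 9=blue. Every edge joins two different colors.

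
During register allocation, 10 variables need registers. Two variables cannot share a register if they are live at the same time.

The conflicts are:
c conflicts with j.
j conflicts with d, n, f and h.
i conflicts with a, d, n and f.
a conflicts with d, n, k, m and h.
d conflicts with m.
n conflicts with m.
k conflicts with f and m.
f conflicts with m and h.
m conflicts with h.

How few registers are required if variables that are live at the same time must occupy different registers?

3

j, f, h pairwise conflict, so at least 3 registers are needed.
3 registers suffice: register 1 → {c, a, f}; register 2 → {j, i, m}; register 3 → {d, n, k, h}. No two conflicting variables share a register.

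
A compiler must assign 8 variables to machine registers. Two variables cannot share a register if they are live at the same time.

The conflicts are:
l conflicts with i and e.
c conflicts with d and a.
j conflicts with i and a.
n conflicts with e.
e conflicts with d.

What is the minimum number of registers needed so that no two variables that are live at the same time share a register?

3

The cycle a-c-d-e-l-i-j-a has odd length 7, so it cannot be 2-colored; at least 3 registers are needed.
3 registers suffice: register 1 → {i, e, a}; register 2 → {l, j, n, d}; register 3 → {c}. Every pair that conflicts lands in different registers.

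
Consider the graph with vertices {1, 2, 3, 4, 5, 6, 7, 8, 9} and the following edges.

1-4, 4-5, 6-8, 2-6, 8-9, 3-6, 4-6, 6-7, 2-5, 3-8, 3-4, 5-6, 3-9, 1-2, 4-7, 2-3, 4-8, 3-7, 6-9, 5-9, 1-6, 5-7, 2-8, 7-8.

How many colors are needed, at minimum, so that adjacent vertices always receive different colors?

3, 4, 6, 7, 8 are mutually adjacent (a clique of size 5), so at least 5 colors are needed.
5 colors suffice: color a → {6}; color b → {2, 4, 9}; color c → {1, 5, 8}; color d → {3}; color e → {7}. No two adjacent vertices share a color.

5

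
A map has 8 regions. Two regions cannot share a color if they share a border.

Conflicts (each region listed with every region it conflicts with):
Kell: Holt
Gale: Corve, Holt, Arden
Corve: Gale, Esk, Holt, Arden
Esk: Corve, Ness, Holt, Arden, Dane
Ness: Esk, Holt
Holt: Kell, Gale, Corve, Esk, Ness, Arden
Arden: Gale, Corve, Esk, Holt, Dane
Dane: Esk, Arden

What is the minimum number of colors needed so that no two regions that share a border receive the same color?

4

Corve, Esk, Holt, Arden are mutually in conflict, so at least 4 colors are needed.
One proper 4-coloring: Kell=2, Gale=2, Corve=4, Esk=2, Ness=3, Holt=1, Arden=3, Dane=1. No two conflicting regions share a color.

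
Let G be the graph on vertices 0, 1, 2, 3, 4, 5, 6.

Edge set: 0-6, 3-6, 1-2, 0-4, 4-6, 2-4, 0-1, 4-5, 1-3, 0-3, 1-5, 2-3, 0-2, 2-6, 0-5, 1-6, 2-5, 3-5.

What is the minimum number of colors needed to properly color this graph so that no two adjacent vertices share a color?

5

0, 1, 2, 3, 6 form a clique, so at least 5 colors are needed.
5 colors suffice: color red → {0}; color blue → {2}; color green → {1, 4}; color yellow → {5, 6}; color purple → {3}. Every edge joins two different colors.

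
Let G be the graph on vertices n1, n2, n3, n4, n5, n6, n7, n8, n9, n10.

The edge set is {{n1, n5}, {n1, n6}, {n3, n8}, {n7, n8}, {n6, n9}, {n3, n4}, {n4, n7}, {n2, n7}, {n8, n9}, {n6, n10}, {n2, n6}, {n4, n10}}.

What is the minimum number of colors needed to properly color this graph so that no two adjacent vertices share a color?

3

The cycle n2-n7-n8-n9-n6-n2 has odd length 5, so it cannot be 2-colored; at least 3 colors are needed.
A valid assignment using 3 colors: n1=blue, n2=green, n3=blue, n4=red, n5=red, n6=red, n7=blue, n8=red, n9=blue, n10=blue. Every edge joins two different colors.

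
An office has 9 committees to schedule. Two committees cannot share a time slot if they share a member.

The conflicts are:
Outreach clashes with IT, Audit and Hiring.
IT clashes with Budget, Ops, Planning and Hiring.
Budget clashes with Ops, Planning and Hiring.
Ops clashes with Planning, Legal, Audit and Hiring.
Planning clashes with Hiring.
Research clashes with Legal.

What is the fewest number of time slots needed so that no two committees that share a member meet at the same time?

IT, Budget, Ops, Planning, Hiring all conflict with each other, so at least 5 time slots are needed.
5 time slots suffice: Outreach=1, IT=3, Budget=4, Ops=1, Planning=5, Research=1, Legal=2, Audit=2, Hiring=2. No two conflicting committees share a time slot.

5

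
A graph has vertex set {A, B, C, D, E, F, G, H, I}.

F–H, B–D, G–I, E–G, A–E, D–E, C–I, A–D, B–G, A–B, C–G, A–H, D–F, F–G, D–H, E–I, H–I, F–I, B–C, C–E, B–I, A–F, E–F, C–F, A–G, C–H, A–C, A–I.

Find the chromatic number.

A, C, E, F, G, I are pairwise adjacent (a clique of size 6), so at least 6 colors are needed.
6 colors suffice: color 1 → {A}; color 2 → {C, D}; color 3 → {I}; color 4 → {B, F}; color 5 → {E, H}; color 6 → {G}. Every edge joins two different colors.

6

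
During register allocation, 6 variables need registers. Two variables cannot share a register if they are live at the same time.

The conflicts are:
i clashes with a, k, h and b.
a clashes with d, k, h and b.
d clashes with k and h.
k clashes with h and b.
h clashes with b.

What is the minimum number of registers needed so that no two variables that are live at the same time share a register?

i, a, k, h, b all conflict with each other, so at least 5 registers are needed.
A valid assignment using 5 registers: i=5, a=3, d=4, k=2, h=1, b=4. No two conflicting variables share a register.

5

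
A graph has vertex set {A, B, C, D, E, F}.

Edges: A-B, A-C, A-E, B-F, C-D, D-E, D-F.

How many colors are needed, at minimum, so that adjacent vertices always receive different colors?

The cycle B-A-C-D-F-B has odd length 5, so it cannot be 2-colored; at least 3 colors are needed.
3 colors suffice: color 1 → {A, D}; color 2 → {C, E, F}; color 3 → {B}. No two adjacent vertices share a color.

3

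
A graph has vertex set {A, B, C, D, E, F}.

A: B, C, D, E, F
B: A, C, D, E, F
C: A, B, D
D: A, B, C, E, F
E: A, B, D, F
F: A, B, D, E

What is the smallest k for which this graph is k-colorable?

A, B, D, E, F are pairwise adjacent (a clique of size 5), so at least 5 colors are needed.
5 colors suffice: A=blue, B=red, C=yellow, D=green, E=purple, F=yellow. No two adjacent vertices share a color.

5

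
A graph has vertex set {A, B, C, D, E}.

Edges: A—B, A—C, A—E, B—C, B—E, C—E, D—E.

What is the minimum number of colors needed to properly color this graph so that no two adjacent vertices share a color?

4

A, B, C, E form a clique, so at least 4 colors are needed.
4 colors suffice: A=green, B=yellow, C=blue, D=blue, E=red. Each edge has distinct colors on its endpoints.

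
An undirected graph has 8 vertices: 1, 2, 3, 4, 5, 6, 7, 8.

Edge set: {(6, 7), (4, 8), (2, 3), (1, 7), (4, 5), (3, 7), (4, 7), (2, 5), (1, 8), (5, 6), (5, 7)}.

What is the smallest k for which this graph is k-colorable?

5, 6, 7 form a triangle, so at least 3 colors are needed.
3 colors suffice: color red → {2, 7, 8}; color blue → {1, 3, 5}; color green → {4, 6}. Every edge joins two different colors.

3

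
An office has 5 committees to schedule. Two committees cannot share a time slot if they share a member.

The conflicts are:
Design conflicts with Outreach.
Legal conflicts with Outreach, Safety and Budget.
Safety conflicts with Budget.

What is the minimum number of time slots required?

3

Legal, Safety, Budget pairwise conflict, so at least 3 time slots are needed.
3 time slots suffice: Design=1, Legal=1, Outreach=2, Safety=2, Budget=3. No two conflicting committees share a time slot.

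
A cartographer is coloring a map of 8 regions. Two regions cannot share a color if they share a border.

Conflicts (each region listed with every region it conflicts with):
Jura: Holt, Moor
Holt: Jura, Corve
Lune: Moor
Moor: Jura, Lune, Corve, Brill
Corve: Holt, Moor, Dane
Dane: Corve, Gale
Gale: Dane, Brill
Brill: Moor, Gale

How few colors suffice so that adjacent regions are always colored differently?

3

The cycle Gale-Brill-Moor-Corve-Dane-Gale has odd length 5, so it cannot be 2-colored; at least 3 colors are needed.
3 colors suffice: color 1 → {Holt, Moor, Dane}; color 2 → {Jura, Lune, Corve, Brill}; color 3 → {Gale}. No two conflicting regions share a color.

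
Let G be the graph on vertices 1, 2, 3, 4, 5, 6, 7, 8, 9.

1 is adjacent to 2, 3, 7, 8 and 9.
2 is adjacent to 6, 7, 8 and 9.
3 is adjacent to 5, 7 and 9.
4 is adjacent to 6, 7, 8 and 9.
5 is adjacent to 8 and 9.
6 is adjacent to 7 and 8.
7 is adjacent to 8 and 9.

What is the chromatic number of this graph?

4

1, 2, 7, 8 form a clique, so at least 4 colors are needed.
One proper 4-coloring: 1=c, 2=d, 3=d, 4=d, 5=a, 6=c, 7=a, 8=b, 9=b. Every edge joins two different colors.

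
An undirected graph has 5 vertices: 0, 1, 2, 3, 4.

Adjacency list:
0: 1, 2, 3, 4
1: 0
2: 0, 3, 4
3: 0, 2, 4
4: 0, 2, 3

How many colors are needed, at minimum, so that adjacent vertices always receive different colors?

4

0, 2, 3, 4 form a clique, so at least 4 colors are needed.
4 colors suffice: color a → {0}; color b → {1, 2}; color c → {3}; color d → {4}. No two adjacent vertices share a color.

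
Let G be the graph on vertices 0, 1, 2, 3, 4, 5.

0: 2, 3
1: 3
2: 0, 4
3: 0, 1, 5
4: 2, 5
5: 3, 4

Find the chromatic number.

3

The cycle 0-3-5-4-2-0 has odd length 5, so it cannot be 2-colored; at least 3 colors are needed.
3 colors suffice: color red → {2, 3}; color blue → {0, 1, 5}; color green → {4}. Each edge has distinct colors on its endpoints.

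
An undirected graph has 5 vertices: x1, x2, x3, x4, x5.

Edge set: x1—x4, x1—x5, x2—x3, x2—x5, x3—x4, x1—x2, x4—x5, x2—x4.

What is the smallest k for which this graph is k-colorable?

x1, x2, x4, x5 are pairwise adjacent (a clique of size 4), so at least 4 colors are needed.
4 colors suffice: color 1 → {x2}; color 2 → {x4}; color 3 → {x1, x3}; color 4 → {x5}. No two adjacent vertices share a color.

4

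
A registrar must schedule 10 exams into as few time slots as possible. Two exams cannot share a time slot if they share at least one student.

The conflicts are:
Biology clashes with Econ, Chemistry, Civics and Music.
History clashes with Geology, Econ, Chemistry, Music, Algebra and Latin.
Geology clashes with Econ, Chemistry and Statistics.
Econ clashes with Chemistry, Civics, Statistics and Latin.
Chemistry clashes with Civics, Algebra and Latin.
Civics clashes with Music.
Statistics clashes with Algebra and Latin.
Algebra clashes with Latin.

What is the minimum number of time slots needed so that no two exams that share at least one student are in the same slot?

4

History, Chemistry, Algebra, Latin pairwise conflict, so at least 4 time slots are needed.
Using 4 time slots: Biology=4, History=3, Geology=4, Econ=1, Chemistry=2, Civics=3, Music=1, Statistics=2, Algebra=1, Latin=4. Every pair that conflicts lands in different time slots.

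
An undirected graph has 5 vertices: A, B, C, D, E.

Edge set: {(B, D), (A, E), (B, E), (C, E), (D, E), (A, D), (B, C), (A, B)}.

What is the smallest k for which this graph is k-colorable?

4

A, B, D, E form a clique, so at least 4 colors are needed.
One proper 4-coloring: A=4, B=1, C=3, D=3, E=2. No two adjacent vertices share a color.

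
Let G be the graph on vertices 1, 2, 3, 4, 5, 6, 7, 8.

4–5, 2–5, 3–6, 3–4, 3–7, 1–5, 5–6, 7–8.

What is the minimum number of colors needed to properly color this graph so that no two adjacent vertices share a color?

2

1 and 5 are adjacent, so at least 2 colors are needed.
2 colors suffice: color a → {3, 5, 8}; color b → {1, 2, 4, 6, 7}. Each edge has distinct colors on its endpoints.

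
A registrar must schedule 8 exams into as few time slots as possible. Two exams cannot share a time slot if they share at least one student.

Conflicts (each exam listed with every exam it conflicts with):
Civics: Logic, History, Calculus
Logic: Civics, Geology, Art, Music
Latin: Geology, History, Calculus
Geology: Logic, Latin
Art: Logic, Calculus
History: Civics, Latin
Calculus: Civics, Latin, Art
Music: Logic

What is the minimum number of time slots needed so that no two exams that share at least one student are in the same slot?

The cycle Latin-Calculus-Art-Logic-Geology-Latin has odd length 5, so it cannot be 2-colored; at least 3 time slots are needed.
3 time slots suffice: time slot 1 → {Logic, Latin}; time slot 2 → {Geology, History, Calculus, Music}; time slot 3 → {Civics, Art}. Each listed conflict is separated.

3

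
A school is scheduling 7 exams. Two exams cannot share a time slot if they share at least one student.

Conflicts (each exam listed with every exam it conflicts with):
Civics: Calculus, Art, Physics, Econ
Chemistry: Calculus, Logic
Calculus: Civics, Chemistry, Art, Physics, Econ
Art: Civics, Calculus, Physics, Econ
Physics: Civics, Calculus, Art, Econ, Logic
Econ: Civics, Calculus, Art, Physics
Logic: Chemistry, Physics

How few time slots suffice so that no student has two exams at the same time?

Civics, Calculus, Art, Physics, Econ are mutually in conflict, so at least 5 time slots are needed.
Using 5 time slots: Civics=3, Chemistry=1, Calculus=2, Art=4, Physics=1, Econ=5, Logic=2. Every pair that conflicts lands in different time slots.

5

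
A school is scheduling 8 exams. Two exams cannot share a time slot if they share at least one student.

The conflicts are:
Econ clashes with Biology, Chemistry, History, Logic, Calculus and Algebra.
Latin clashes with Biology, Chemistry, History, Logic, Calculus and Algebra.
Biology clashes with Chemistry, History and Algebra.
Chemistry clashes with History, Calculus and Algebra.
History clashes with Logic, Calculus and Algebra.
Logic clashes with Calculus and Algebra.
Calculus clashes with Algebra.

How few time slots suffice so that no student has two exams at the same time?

5

Econ, History, Logic, Calculus, Algebra pairwise conflict, so at least 5 time slots are needed.
5 time slots suffice: time slot 1 → {History}; time slot 2 → {Algebra}; time slot 3 → {Econ, Latin}; time slot 4 → {Chemistry, Logic}; time slot 5 → {Biology, Calculus}. Each listed conflict is separated.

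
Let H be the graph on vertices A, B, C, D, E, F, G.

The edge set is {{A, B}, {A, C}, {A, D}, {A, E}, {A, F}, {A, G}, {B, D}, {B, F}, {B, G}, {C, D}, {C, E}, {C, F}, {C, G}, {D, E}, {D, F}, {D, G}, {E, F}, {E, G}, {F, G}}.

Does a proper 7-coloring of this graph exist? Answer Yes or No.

Yes

The chromatic number is 6. A, C, D, E, F, G are pairwise adjacent (a clique of size 6), so at least 6 colors are needed.
One proper 6-coloring: A=1, B=5, C=6, D=3, E=5, F=4, G=2.
Since 7 ≥ 6, a proper 7-coloring certainly exists.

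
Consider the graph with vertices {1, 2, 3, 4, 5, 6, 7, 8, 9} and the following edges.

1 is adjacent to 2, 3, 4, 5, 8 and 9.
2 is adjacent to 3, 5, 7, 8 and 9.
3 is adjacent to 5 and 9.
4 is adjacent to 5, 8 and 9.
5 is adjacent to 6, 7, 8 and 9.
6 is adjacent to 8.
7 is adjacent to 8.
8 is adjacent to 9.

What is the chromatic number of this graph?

1, 2, 5, 8, 9 are pairwise adjacent (a clique of size 5), so at least 5 colors are needed.
5 colors suffice: color a → {5}; color b → {3, 8}; color c → {2, 4, 6}; color d → {1, 7}; color e → {9}. No two adjacent vertices share a color.

5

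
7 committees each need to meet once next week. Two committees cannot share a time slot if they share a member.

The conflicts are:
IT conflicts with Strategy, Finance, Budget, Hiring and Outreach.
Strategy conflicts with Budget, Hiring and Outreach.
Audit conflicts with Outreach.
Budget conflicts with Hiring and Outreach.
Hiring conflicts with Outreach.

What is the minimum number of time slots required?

IT, Strategy, Budget, Hiring, Outreach are mutually in conflict, so at least 5 time slots are needed.
5 time slots suffice: time slot 1 → {IT, Audit}; time slot 2 → {Finance, Outreach}; time slot 3 → {Budget}; time slot 4 → {Strategy}; time slot 5 → {Hiring}. Every pair that conflicts lands in different time slots.

5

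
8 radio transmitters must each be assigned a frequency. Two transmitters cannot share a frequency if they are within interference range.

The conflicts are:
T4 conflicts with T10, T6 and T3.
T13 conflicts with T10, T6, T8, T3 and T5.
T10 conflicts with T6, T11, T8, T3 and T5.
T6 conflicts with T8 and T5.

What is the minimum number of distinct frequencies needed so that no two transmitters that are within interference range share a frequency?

T13, T10, T6, T8 are mutually in conflict, so at least 4 frequencies are needed.
4 frequencies suffice: frequency 1 → {T10}; frequency 2 → {T6, T11, T3}; frequency 3 → {T4, T13}; frequency 4 → {T8, T5}. Every pair that conflicts lands in different frequencies.

4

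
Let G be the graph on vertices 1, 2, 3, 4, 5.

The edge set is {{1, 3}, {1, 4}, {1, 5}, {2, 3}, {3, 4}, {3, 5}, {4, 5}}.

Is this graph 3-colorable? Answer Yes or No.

1, 3, 4, 5 are mutually adjacent (a clique of size 4), so at least 4 colors are needed.
So 3 colors are not enough.

No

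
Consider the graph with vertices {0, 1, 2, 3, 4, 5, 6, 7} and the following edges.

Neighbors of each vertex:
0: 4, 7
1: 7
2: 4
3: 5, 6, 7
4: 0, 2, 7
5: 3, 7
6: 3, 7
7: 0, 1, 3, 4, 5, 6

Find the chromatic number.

3, 6, 7 form a triangle, so at least 3 colors are needed.
One proper 3-coloring: 0=green, 1=blue, 2=red, 3=blue, 4=blue, 5=green, 6=green, 7=red. Every edge joins two different colors.

3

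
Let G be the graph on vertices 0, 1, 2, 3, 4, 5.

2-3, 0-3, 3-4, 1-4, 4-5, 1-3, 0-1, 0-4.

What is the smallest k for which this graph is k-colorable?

0, 1, 3, 4 form a clique, so at least 4 colors are needed.
4 colors suffice: color a → {3, 5}; color b → {2, 4}; color c → {1}; color d → {0}. No two adjacent vertices share a color.

4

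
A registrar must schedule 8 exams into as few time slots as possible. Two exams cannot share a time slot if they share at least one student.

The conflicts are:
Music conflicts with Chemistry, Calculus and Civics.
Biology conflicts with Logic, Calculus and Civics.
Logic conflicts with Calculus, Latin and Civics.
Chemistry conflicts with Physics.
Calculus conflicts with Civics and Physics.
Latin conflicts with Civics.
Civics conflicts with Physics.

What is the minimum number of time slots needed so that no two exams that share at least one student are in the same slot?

Biology, Logic, Calculus, Civics are mutually in conflict, so at least 4 time slots are needed.
4 time slots suffice: time slot 1 → {Chemistry, Civics}; time slot 2 → {Calculus, Latin}; time slot 3 → {Music, Logic, Physics}; time slot 4 → {Biology}. Each listed conflict is separated.

4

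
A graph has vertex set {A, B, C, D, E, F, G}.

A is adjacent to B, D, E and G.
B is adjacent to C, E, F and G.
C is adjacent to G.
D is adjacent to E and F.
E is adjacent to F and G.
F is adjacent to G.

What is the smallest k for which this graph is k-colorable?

4

B, E, F, G form a clique, so at least 4 colors are needed.
A valid assignment using 4 colors: A=4, B=3, C=1, D=2, E=1, F=4, G=2. Every edge joins two different colors.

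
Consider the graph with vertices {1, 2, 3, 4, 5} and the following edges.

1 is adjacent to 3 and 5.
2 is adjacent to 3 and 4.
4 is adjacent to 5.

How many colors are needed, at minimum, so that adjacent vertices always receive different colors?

The cycle 4-2-3-1-5-4 has odd length 5, so it cannot be 2-colored; at least 3 colors are needed.
One proper 3-coloring: 1=blue, 2=blue, 3=red, 4=green, 5=red. Every edge joins two different colors.

3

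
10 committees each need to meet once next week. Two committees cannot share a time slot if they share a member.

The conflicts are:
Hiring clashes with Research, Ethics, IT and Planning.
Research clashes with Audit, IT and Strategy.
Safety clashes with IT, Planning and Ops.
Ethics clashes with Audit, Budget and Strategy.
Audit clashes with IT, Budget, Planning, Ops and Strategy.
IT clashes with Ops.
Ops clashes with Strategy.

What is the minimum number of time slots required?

3

Hiring, Research, IT all conflict with each other, so at least 3 time slots are needed.
Using 3 time slots: Hiring=1, Research=3, Safety=1, Ethics=3, Audit=1, IT=2, Budget=2, Planning=2, Ops=3, Strategy=2. Each listed conflict is separated.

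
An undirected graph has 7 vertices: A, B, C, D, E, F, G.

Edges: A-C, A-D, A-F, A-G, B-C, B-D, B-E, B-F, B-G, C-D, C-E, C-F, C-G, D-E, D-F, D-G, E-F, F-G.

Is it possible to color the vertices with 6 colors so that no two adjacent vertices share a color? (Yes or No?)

The chromatic number is 5. A, C, D, F, G form a clique, so at least 5 colors are needed.
5 colors suffice: color 1 → {D}; color 2 → {F}; color 3 → {C}; color 4 → {E, G}; color 5 → {A, B}.
Since 6 ≥ 5, a proper 6-coloring certainly exists.

Yes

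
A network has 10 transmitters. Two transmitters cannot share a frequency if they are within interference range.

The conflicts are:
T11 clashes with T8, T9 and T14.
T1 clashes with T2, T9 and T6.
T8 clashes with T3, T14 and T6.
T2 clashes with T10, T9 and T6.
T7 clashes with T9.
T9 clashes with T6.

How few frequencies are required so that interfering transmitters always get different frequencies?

4

T1, T2, T9, T6 are mutually in conflict, so at least 4 frequencies are needed.
4 frequencies suffice: T11=2, T1=4, T8=1, T2=3, T10=1, T7=2, T9=1, T3=2, T14=3, T6=2. Each listed conflict is separated.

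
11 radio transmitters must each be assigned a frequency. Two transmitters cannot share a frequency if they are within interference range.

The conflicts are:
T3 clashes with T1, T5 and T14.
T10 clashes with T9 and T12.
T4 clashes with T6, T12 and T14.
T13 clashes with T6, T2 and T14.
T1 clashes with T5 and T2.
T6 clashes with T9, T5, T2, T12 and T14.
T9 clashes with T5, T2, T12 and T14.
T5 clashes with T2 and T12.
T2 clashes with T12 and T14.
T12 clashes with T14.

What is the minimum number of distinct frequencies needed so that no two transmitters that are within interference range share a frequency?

T6, T9, T5, T2, T12 pairwise conflict, so at least 5 frequencies are needed.
5 frequencies suffice: frequency 1 → {T13, T1, T12}; frequency 2 → {T3, T10, T6}; frequency 3 → {T4, T2}; frequency 4 → {T5, T14}; frequency 5 → {T9}. No two conflicting transmitters share a frequency.

5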